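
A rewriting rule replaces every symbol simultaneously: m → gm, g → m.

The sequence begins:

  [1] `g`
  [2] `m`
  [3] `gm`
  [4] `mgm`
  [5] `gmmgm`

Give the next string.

Apply φ to gmmgm symbol by symbol: g→m, m→gm, m→gm, g→m, m→gm; joined: m gm gm m gm.

mgmgmmgm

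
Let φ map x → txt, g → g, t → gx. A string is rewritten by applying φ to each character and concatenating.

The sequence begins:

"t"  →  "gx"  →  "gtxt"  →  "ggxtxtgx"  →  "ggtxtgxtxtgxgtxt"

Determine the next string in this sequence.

Applying the rule to each of the 16 symbols of ggtxtgxtxtgxgtxt gives the pieces g g gx txt gx g txt gx txt gx g txt g gx txt gx, which concatenate to the answer.

gggxtxtgxgtxtgxtxtgxgtxtggxtxtgx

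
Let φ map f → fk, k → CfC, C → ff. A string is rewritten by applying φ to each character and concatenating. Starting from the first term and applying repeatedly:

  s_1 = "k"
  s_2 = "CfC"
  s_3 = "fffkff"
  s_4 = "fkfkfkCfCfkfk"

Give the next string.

fkCfCfkCfCfkCfCfffkfffkCfCfkCfC

Replace each of the 13 characters of fkfkfkCfCfkfk in place — fk CfC fk CfC fk CfC ff fk ff fk CfC fk CfC — and concatenate.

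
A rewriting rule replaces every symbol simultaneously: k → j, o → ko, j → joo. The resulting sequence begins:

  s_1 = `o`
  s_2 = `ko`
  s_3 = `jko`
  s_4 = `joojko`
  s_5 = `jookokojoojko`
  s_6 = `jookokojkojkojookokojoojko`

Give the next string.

jookokojkojkojoojkojoojkojookokojkojkojookokojoojko

Replace each of the 26 characters of jookokojkojkojookokojoojko in place — joo ko ko j ko j ko joo j ko joo j ko joo ko ko j ko j ko joo ko ko joo j ko — and concatenate.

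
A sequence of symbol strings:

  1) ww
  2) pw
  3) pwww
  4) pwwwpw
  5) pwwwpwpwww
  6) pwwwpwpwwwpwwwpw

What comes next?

This is a Fibonacci-style word recurrence s(k) = s(k−1)·s(k−2): e.g. pw·ww = pwww.
So term 7 is pwwwpwpwwwpwwwpw·pwwwpwpwww.

pwwwpwpwwwpwwwpwpwwwpwpwww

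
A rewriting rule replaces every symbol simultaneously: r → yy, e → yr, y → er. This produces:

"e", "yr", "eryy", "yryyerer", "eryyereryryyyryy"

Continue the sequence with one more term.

Replace each of the 16 characters of eryyereryryyyryy in place — yr yy er er yr yy yr yy er yy er er er yy er er — and concatenate.

yryyereryryyyryyeryyerereryyerer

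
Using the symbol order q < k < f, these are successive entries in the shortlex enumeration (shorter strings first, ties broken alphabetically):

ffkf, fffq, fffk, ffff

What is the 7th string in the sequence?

qqqqf

Stepping forward 3 times from ffff: ffff → qqqqq → qqqqk, then the target.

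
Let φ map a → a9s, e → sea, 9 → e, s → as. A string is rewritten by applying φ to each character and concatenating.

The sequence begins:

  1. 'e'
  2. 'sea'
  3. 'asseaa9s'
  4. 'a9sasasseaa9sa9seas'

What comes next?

Rewriting the 19 symbols of a9sasasseaa9sa9seas one by one yields a9s e as a9s as a9s as as sea a9s a9s e as a9s e as sea a9s as; concatenated:

a9seasa9sasa9sasasseaa9sa9seasa9seasseaa9sas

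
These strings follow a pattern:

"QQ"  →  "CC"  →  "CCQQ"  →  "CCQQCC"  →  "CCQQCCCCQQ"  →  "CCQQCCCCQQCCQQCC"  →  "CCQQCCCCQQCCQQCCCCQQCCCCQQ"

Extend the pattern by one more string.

CCQQCCCCQQCCQQCCCCQQCCCCQQCCQQCCCCQQCCQQCC

From term 3 onward, concatenate the last term with the second-to-last: CC·QQ = CCQQ, CCQQ·CC = CCQQCC, …
Continuing: CCQQCCCCQQCCQQCCCCQQCCCCQQ · CCQQCCCCQQCCQQCC gives term 8.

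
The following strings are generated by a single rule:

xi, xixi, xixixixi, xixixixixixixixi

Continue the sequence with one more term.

Every step duplicates the string.
One more doubling of xixixixixixixixi gives the answer.

xixixixixixixixixixixixixixixixi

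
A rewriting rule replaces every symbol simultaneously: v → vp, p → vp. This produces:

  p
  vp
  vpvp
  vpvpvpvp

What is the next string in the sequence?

Rewriting each symbol of vpvpvpvp: v→vp, p→vp, v→vp, p→vp, v→vp, p→vp, v→vp, p→vp, which concatenates to vp vp vp vp vp vp vp vp.

vpvpvpvpvpvpvpvp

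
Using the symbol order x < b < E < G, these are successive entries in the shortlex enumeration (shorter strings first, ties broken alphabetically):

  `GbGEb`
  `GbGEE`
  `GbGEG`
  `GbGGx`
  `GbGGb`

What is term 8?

GExxx

Stepping forward 3 times from GbGGb: GbGGb → GbGGE → GbGGG, then the target.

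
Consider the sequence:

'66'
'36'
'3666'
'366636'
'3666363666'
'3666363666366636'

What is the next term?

Each term (from the third on) is the previous term followed by the one before it: term 3 = 36·66 = 3666.
So term 7 is 3666363666366636·3666363666.

36663636663666363666363666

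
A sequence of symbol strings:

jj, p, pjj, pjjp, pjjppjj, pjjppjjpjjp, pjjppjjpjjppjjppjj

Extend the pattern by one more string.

From term 3 onward, concatenate the last term with the second-to-last: p·jj = pjj, pjj·p = pjjp, …
Continuing: pjjppjjpjjppjjppjj · pjjppjjpjjp gives term 8.

pjjppjjpjjppjjppjjpjjppjjpjjp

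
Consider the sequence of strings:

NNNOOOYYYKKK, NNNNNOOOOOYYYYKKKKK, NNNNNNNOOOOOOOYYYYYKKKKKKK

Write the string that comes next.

Each string has the form N^{2n+1} O^{2n+1} Y^{n+2} K^{2n+1} (n = 1, 2, …).
For the next term, n = 4, so the run lengths are 9, 9, 6, 9.

NNNNNNNNNOOOOOOOOOYYYYYYKKKKKKKKK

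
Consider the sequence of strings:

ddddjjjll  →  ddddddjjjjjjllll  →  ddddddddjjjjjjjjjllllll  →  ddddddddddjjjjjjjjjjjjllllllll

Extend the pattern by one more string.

Term n consists of 2n+2 d's, followed by 3n j's, followed by 2n l's (n = 1, 2, …).
At n = 5 the blocks have lengths 12, 15, 10.

ddddddddddddjjjjjjjjjjjjjjjllllllllll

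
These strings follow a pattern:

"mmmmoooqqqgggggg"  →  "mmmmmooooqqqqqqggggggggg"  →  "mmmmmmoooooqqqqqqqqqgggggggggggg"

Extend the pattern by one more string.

Reading off run lengths: m runs 4, 5, 6; o runs 3, 4, 5; q runs 3, 6, 9; g runs 6, 9, 12 — each is linear in n (n = 1, 2, …).
At n = 4 the blocks have lengths 7, 6, 12, 15.

mmmmmmmooooooqqqqqqqqqqqqggggggggggggggg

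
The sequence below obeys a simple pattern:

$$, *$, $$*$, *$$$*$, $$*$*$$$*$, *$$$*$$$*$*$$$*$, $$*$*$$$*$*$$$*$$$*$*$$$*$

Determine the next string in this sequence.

*$$$*$$$*$*$$$*$$$*$*$$$*$*$$$*$$$*$*$$$*$

From term 3 onward, concatenate the second-to-last term with the last: $$·*$ = $$*$, *$·$$*$ = *$$$*$, …
The next term joins *$$$*$$$*$*$$$*$ and $$*$*$$$*$*$$$*$$$*$*$$$*$.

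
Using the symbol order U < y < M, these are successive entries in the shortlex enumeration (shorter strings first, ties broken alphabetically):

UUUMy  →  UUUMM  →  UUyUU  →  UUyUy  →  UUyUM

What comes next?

Find the rightmost character of UUyUM below M, bump it to the next letter, and reset everything to its right to U.

UUyyU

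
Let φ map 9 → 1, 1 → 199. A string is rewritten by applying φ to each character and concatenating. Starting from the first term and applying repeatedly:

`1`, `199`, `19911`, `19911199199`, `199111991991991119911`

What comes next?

1991119919919911199111991119919919911199199

Replace each of the 21 characters of 199111991991991119911 in place — 199 1 1 199 199 199 1 1 199 1 1 199 1 1 199 199 199 1 1 199 199 — and concatenate.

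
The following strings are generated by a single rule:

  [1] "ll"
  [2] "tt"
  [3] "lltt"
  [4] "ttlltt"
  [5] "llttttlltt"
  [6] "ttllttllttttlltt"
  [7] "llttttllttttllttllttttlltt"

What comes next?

ttllttllttttllttllttttllttttllttllttttlltt

This is a Fibonacci-style word recurrence s(k) = s(k−2)·s(k−1): e.g. ll·tt = lltt.
The next term joins ttllttllttttlltt and llttttllttttllttllttttlltt.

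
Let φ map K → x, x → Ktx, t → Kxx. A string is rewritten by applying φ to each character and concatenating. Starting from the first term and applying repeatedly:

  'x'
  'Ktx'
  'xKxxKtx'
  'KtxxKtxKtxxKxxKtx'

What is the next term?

φ(KtxxKtxKtxxKxxKtx) expands symbol-by-symbol to x Kxx Ktx Ktx x Kxx Ktx x Kxx Ktx Ktx x Ktx Ktx x Kxx Ktx; joining the 17 pieces gives the next term.

xKxxKtxKtxxKxxKtxxKxxKtxKtxxKtxKtxxKxxKtx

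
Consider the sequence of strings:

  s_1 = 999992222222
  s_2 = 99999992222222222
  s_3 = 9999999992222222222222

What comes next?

Each string has the form 9^{2n+1} 2^{3n+1}, where the shown terms are n = 2, 3, 4.
Setting n = 5 gives 11, 16 characters in each block.

999999999992222222222222222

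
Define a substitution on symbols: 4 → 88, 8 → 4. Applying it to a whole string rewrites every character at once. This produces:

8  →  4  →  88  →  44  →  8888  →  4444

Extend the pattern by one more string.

Rewriting each symbol of 4444: 4→88, 4→88, 4→88, 4→88, which concatenates to 88 88 88 88.

88888888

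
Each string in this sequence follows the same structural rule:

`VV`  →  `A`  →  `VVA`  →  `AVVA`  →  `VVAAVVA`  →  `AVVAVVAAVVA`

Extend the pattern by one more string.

This is a Fibonacci-style word recurrence s(k) = s(k−2)·s(k−1): e.g. VV·A = VVA.
So term 7 is VVAAVVA·AVVAVVAAVVA.

VVAAVVAAVVAVVAAVVA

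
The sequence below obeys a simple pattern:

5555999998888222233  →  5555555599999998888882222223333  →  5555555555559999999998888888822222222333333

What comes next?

5555555555555555999999999998888888888222222222233333333

The n-th term is 4n 5's then 2n+3 9's then 2n+2 8's then 2n+2 2's then 2n 3's (n = 1, 2, …).
Setting n = 4 gives 16, 11, 10, 10, 8 characters in each block.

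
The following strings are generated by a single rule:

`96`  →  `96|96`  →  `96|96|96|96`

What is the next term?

Every step duplicates the string with '|' between the halves.
So the next term is two copies of 96|96|96|96 with '|' between the halves.

96|96|96|96|96|96|96|96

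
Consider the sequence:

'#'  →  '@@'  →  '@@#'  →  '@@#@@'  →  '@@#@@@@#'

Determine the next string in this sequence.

@@#@@@@#@@#@@

Each term (from the third on) is the previous term followed by the one before it: term 3 = @@·# = @@#.
Continuing: @@#@@@@# · @@#@@ gives term 6.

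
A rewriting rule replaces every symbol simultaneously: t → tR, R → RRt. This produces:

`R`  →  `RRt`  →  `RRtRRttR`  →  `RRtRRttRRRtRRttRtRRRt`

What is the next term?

RRtRRttRRRtRRttRtRRRtRRtRRttRRRtRRttRtRRRttRRRtRRtRRttR

Replace each of the 21 characters of RRtRRttRRRtRRttRtRRRt in place — RRt RRt tR RRt RRt tR tR RRt RRt RRt tR RRt RRt tR tR RRt tR RRt RRt RRt tR — and concatenate.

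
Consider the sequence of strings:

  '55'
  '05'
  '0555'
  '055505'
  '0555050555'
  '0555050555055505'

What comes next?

This is a Fibonacci-style word recurrence s(k) = s(k−1)·s(k−2): e.g. 05·55 = 0555.
So term 7 is 0555050555055505·0555050555.

05550505550555050555050555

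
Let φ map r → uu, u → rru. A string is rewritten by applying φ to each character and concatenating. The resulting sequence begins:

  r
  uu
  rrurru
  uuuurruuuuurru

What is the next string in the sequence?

Applying the rule to each of the 14 symbols of uuuurruuuuurru gives the pieces rru rru rru rru uu uu rru rru rru rru rru uu uu rru, which concatenate to the answer.

rrurrurrurruuuuurrurrurrurrurruuuuurru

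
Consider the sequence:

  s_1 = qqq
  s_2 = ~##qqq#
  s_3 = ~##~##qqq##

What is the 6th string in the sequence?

~##~##~##~##~##qqq#####

s(k+1) = ~##·s(k)·#, so each term gains ~## as a prefix and # as a suffix.
From ~##~##qqq##, 3 further steps: ~##~##qqq## → ~##~##~##qqq### → ~##~##~##~##qqq#### → (answer).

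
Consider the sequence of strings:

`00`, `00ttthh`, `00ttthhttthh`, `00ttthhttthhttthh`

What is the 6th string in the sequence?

00ttthhttthhttthhttthhttthh

Each term is the previous one with ttthh appended.
From 00ttthhttthhttthh, 2 further steps: 00ttthhttthhttthh → 00ttthhttthhttthhttthh → (answer).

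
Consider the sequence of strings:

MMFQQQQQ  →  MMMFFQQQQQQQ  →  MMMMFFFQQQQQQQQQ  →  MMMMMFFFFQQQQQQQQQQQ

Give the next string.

MMMMMMFFFFFQQQQQQQQQQQQQ

Reading off run lengths: M runs 2, 3, 4, 5; F runs 1, 2, 3, 4; Q runs 5, 7, 9, 11 — each is linear in n, where the shown terms are n = 2, 3, 4, 5.
For the next term, n = 6, so the run lengths are 6, 5, 13.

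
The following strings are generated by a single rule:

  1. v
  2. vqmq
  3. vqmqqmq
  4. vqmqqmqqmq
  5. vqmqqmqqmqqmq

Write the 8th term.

vqmqqmqqmqqmqqmqqmqqmq

The strings grow by a fixed suffix qmq each time.
From vqmqqmqqmqqmq, 3 further steps: vqmqqmqqmqqmq → vqmqqmqqmqqmqqmq → vqmqqmqqmqqmqqmqqmq → (answer).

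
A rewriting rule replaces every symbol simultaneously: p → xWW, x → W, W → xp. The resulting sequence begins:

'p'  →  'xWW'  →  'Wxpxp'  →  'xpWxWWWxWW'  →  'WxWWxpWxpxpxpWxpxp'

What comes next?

xpWxpxpWxWWxpWxWWWxWWWxWWxpWxWWWxWW

φ(WxWWxpWxpxpxpWxpxp) expands symbol-by-symbol to xp W xp xp W xWW xp W xWW W xWW W xWW xp W xWW W xWW; joining the 18 pieces gives the next term.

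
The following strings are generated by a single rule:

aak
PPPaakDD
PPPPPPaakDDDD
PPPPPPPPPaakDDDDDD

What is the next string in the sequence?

Every step adds PPP to the front and DD to the end of the previous string.
Applying this once more to PPPPPPPPPaakDDDDDD:

PPPPPPPPPPPPaakDDDDDDDD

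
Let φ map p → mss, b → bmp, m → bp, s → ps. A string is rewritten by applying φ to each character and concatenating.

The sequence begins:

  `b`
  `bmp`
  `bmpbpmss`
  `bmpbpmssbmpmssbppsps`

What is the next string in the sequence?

bmpbpmssbmpmssbppspsbmpbpmssbppspsbmpmssmsspsmssps

Replace each of the 20 characters of bmpbpmssbmpmssbppsps in place — bmp bp mss bmp mss bp ps ps bmp bp mss bp ps ps bmp mss mss ps mss ps — and concatenate.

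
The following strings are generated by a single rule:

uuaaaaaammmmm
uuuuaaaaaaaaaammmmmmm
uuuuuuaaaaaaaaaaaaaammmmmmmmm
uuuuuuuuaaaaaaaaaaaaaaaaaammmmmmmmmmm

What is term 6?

uuuuuuuuuuuuaaaaaaaaaaaaaaaaaaaaaaaaaammmmmmmmmmmmmmm

Each string has the form u^{2n} a^{4n+2} m^{2n+3} (n = 1, 2, …).
At n = 6 the blocks have lengths 12, 26, 15.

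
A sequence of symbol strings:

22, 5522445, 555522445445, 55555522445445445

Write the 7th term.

Every step adds 55 to the front and 445 to the end of the previous string.
From 55555522445445445, 3 further steps: 55555522445445445 → 5555555522445445445445 → 555555555522445445445445445 → (answer).

55555555555522445445445445445445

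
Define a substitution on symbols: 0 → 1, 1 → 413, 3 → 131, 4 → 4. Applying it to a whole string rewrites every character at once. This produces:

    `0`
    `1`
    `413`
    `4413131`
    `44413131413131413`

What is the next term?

Replace each of the 17 characters of 44413131413131413 in place — 4 4 4 413 131 413 131 413 4 413 131 413 131 413 4 413 131 — and concatenate.

44441313141313141344131314131314134413131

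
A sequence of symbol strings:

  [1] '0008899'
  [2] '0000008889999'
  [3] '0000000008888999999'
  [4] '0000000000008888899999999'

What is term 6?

Each string has the form 0^{3n} 8^{n+1} 9^{2n} (n = 1, 2, …).
For term 6, n = 6, so the run lengths are 18, 7, 12.

0000000000000000008888888999999999999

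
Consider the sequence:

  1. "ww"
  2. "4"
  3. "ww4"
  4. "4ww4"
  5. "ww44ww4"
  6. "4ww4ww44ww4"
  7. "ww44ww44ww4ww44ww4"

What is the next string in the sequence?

Each term (from the third on) is the two preceding terms concatenated in order: term 3 = ww·4 = ww4.
The next term joins 4ww4ww44ww4 and ww44ww44ww4ww44ww4.

4ww4ww44ww4ww44ww44ww4ww44ww4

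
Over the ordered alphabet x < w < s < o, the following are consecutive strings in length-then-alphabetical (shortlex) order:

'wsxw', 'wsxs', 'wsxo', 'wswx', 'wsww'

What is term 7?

wswo

Continuing the enumeration 2 steps past wsww: wsww → wsws → (answer).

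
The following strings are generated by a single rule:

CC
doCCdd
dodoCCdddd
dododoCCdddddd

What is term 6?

dododododoCCdddddddddd

Each term wraps the previous one in do on the left and dd on the right.
From dododoCCdddddd, 2 further steps: dododoCCdddddd → dodododoCCdddddddd → (answer).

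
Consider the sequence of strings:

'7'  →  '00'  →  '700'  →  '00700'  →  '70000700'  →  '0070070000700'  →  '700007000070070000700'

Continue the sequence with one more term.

0070070000700700007000070070000700

From term 3 onward, concatenate the second-to-last term with the last: 7·00 = 700, 00·700 = 00700, …
Continuing: 0070070000700 · 700007000070070000700 gives term 8.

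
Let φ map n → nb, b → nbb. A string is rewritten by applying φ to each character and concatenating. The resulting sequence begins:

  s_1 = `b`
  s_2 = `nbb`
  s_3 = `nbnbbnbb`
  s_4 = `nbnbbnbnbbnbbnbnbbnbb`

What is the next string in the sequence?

φ(nbnbbnbnbbnbbnbnbbnbb) expands symbol-by-symbol to nb nbb nb nbb nbb nb nbb nb nbb nbb nb nbb nbb nb nbb nb nbb nbb nb nbb nbb; joining the 21 pieces gives the next term.

nbnbbnbnbbnbbnbnbbnbnbbnbbnbnbbnbbnbnbbnbnbbnbbnbnbbnbb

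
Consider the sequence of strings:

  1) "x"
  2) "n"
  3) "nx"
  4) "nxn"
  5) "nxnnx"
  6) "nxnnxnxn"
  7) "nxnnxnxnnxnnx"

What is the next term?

nxnnxnxnnxnnxnxnnxnxn

From term 3 onward, concatenate the last term with the second-to-last: n·x = nx, nx·n = nxn, …
So term 8 is nxnnxnxnnxnnx·nxnnxnxn.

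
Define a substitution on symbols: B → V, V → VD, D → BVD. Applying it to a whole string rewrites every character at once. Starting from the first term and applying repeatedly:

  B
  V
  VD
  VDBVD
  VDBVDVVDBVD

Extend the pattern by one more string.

Expanding VDBVDVVDBVD: V→VD, D→BVD, B→V, V→VD, D→BVD, V→VD, V→VD, D→BVD, B→V, V→VD, D→BVD. Concatenated: VD BVD V VD BVD VD VD BVD V VD BVD.

VDBVDVVDBVDVDVDBVDVVDBVD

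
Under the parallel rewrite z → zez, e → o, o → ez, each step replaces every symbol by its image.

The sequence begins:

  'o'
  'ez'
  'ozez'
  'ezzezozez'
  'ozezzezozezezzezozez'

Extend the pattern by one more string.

Rewriting the 20 symbols of ozezzezozezezzezozez one by one yields ez zez o zez zez o zez ez zez o zez o zez zez o zez ez zez o zez; concatenated:

ezzezozezzezozezezzezozezozezzezozezezzezozez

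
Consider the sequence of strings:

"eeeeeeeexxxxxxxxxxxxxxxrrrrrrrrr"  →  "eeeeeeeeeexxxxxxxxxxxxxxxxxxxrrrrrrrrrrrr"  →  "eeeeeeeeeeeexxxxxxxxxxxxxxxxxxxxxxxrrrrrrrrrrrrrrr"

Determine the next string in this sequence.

Term n consists of 2n+2 e's, followed by 4n+3 x's, followed by 3n r's, where the shown terms are n = 3, 4, 5.
Setting n = 6 gives 14, 27, 18 characters in each block.

eeeeeeeeeeeeeexxxxxxxxxxxxxxxxxxxxxxxxxxxrrrrrrrrrrrrrrrrrr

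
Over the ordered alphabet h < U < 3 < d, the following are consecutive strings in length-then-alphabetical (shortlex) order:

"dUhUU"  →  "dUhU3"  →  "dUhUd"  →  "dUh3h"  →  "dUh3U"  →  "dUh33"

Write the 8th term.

dUhdh

Advancing 2 positions from dUh33 through dUh33 → dUh3d reaches term 8.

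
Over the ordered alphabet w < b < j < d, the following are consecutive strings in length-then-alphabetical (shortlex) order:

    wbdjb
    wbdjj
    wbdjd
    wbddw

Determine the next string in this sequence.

wbddb

The successor of wbddw increments the rightmost position that isn't already d and resets every position after it to w.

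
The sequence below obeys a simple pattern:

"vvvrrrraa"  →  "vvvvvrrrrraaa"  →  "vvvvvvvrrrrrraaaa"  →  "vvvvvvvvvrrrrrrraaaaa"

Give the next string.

Term n consists of 2n-1 v's, followed by n+2 r's, followed by n a's, where the shown terms are n = 2, 3, 4, 5.
At n = 6 the blocks have lengths 11, 8, 6.

vvvvvvvvvvvrrrrrrrraaaaaa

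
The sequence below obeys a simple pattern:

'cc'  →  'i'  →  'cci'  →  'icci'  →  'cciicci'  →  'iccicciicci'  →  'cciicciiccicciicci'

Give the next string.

Each term (from the third on) is the two preceding terms concatenated in order: term 3 = cc·i = cci.
The next term joins iccicciicci and cciicciiccicciicci.

iccicciiccicciicciiccicciicci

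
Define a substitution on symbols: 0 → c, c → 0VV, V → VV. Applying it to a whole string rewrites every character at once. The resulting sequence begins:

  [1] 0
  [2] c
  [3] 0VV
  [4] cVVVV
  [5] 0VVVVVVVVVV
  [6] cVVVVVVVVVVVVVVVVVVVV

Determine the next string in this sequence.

Applying the rule to each of the 21 symbols of cVVVVVVVVVVVVVVVVVVVV gives the pieces 0VV VV VV VV VV VV VV VV VV VV VV VV VV VV VV VV VV VV VV VV VV, which concatenate to the answer.

0VVVVVVVVVVVVVVVVVVVVVVVVVVVVVVVVVVVVVVVVVV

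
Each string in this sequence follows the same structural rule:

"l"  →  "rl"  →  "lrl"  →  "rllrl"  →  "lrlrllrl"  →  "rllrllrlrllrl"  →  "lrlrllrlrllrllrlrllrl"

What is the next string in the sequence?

Each term (from the third on) is the two preceding terms concatenated in order: term 3 = l·rl = lrl.
Continuing: rllrllrlrllrl · lrlrllrlrllrllrlrllrl gives term 8.

rllrllrlrllrllrlrllrlrllrllrlrllrl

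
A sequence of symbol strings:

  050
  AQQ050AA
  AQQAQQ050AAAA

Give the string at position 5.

Each term wraps the previous one in AQQ on the left and AA on the right.
From AQQAQQ050AAAA, 2 further steps: AQQAQQ050AAAA → AQQAQQAQQ050AAAAAA → (answer).

AQQAQQAQQAQQ050AAAAAAAA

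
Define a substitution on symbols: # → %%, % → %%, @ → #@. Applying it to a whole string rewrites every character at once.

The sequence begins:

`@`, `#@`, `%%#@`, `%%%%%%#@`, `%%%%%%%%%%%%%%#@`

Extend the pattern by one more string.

Replace each of the 16 characters of %%%%%%%%%%%%%%#@ in place — %% %% %% %% %% %% %% %% %% %% %% %% %% %% %% #@ — and concatenate.

%%%%%%%%%%%%%%%%%%%%%%%%%%%%%%#@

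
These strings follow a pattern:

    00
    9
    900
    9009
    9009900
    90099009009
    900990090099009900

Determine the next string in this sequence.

90099009009900990090099009009

Each term (from the third on) is the previous term followed by the one before it: term 3 = 9·00 = 900.
The next term joins 900990090099009900 and 90099009009.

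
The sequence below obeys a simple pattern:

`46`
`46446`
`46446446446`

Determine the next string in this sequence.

46446446446446446446446

Every step duplicates the string with '4' between the halves.
So the next term is two copies of 46446446446 with '4' between the halves.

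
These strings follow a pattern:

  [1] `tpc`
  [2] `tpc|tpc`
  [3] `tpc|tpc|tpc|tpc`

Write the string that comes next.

tpc|tpc|tpc|tpc|tpc|tpc|tpc|tpc

s(k+1) = s(k)·|·s(k) — each term doubles the last with '|' between the halves.
So the next term is two copies of tpc|tpc|tpc|tpc with '|' between the halves.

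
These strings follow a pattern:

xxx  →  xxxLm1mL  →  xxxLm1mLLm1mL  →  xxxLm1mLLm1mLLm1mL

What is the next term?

xxxLm1mLLm1mLLm1mLLm1mL

Every step adds Lm1mL to the end: s(k+1) = s(k)·Lm1mL.
So the next term is xxxLm1mLLm1mLLm1mL·Lm1mL.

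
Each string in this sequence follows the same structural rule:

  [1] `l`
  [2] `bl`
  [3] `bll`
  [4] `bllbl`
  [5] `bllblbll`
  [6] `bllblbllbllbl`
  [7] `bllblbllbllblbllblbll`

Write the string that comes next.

Each term (from the third on) is the previous term followed by the one before it: term 3 = bl·l = bll.
So term 8 is bllblbllbllblbllblbll·bllblbllbllbl.

bllblbllbllblbllblbllbllblbllbllbl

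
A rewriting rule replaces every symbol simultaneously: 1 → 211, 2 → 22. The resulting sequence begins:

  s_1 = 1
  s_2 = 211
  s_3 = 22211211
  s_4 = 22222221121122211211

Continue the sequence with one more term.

φ(22222221121122211211) expands symbol-by-symbol to 22 22 22 22 22 22 22 211 211 22 211 211 22 22 22 211 211 22 211 211; joining the 20 pieces gives the next term.

222222222222222112112221121122222221121122211211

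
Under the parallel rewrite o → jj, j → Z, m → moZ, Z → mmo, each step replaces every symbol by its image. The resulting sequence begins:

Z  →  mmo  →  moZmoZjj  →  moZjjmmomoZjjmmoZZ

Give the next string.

moZjjmmoZZmoZmoZjjmoZjjmmoZZmoZmoZjjmmommo

φ(moZjjmmomoZjjmmoZZ) expands symbol-by-symbol to moZ jj mmo Z Z moZ moZ jj moZ jj mmo Z Z moZ moZ jj mmo mmo; joining the 18 pieces gives the next term.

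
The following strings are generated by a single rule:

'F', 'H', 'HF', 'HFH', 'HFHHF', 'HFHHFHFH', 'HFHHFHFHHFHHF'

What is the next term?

This is a Fibonacci-style word recurrence s(k) = s(k−1)·s(k−2): e.g. H·F = HF.
Continuing: HFHHFHFHHFHHF · HFHHFHFH gives term 8.

HFHHFHFHHFHHFHFHHFHFH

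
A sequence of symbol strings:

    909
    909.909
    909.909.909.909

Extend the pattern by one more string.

909.909.909.909.909.909.909.909

Every step duplicates the string with '.' between the halves.
One more doubling of 909.909.909.909 gives the answer.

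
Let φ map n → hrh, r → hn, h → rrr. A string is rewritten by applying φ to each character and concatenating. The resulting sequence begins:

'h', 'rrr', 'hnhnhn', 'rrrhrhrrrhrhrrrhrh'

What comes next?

Applying the rule to each of the 18 symbols of rrrhrhrrrhrhrrrhrh gives the pieces hn hn hn rrr hn rrr hn hn hn rrr hn rrr hn hn hn rrr hn rrr, which concatenate to the answer.

hnhnhnrrrhnrrrhnhnhnrrrhnrrrhnhnhnrrrhnrrr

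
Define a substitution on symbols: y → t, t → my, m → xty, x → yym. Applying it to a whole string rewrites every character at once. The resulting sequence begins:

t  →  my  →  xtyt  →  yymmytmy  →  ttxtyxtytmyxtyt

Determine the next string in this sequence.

mymyyymmytyymmytmyxtytyymmytmy

φ(ttxtyxtytmyxtyt) expands symbol-by-symbol to my my yym my t yym my t my xty t yym my t my; joining the 15 pieces gives the next term.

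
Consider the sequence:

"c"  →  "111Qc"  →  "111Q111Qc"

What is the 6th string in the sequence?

111Q111Q111Q111Q111Qc

Each term is the previous one with 111Q prepended.
From 111Q111Qc, 3 further steps: 111Q111Qc → 111Q111Q111Qc → 111Q111Q111Q111Qc → (answer).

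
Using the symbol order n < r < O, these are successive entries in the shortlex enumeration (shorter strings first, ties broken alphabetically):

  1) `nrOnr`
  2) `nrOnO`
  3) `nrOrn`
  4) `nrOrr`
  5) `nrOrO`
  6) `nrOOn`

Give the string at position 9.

nOnnn

Continuing the enumeration 3 steps past nrOOn: nrOOn → nrOOr → nrOOO → (answer).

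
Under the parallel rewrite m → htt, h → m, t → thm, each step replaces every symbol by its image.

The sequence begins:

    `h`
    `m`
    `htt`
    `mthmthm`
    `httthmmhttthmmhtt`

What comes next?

Replace each of the 17 characters of httthmmhttthmmhtt in place — m thm thm thm m htt htt m thm thm thm m htt htt m thm thm — and concatenate.

mthmthmthmmhtthttmthmthmthmmhtthttmthmthm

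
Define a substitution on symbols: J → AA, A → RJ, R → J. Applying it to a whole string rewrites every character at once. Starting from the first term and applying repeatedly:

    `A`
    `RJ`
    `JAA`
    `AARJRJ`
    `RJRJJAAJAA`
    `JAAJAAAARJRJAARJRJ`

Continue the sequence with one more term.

AARJRJAARJRJRJRJJAAJAARJRJJAAJAA

φ(JAAJAAAARJRJAARJRJ) expands symbol-by-symbol to AA RJ RJ AA RJ RJ RJ RJ J AA J AA RJ RJ J AA J AA; joining the 18 pieces gives the next term.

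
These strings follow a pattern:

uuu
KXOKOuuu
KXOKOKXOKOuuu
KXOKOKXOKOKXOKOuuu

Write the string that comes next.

KXOKOKXOKOKXOKOKXOKOuuu

Each term is the previous one with KXOKO prepended.
One more step from KXOKOKXOKOKXOKOuuu gives the answer.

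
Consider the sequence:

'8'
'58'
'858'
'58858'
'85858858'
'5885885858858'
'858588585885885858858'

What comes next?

From term 3 onward, concatenate the second-to-last term with the last: 8·58 = 858, 58·858 = 58858, …
The next term joins 5885885858858 and 858588585885885858858.

5885885858858858588585885885858858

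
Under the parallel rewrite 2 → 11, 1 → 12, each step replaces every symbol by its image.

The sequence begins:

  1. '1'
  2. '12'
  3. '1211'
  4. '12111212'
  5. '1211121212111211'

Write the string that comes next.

12111212121112111211121212111212

Applying the rule to each of the 16 symbols of 1211121212111211 gives the pieces 12 11 12 12 12 11 12 11 12 11 12 12 12 11 12 12, which concatenate to the answer.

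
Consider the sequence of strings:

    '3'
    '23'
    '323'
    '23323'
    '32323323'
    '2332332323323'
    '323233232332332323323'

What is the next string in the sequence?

2332332323323323233232332332323323

From term 3 onward, concatenate the second-to-last term with the last: 3·23 = 323, 23·323 = 23323, …
Continuing: 2332332323323 · 323233232332332323323 gives term 8.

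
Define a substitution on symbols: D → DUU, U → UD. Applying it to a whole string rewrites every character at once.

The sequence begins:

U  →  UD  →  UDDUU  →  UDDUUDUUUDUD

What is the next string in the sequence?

Rewriting each symbol of UDDUUDUUUDUD: U→UD, D→DUU, D→DUU, U→UD, U→UD, D→DUU, U→UD, U→UD, U→UD, D→DUU, U→UD, D→DUU, which concatenates to UD DUU DUU UD UD DUU UD UD UD DUU UD DUU.

UDDUUDUUUDUDDUUUDUDUDDUUUDDUU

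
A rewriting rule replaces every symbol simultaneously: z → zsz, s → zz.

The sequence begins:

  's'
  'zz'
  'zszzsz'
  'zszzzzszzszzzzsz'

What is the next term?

Applying the rule to each of the 16 symbols of zszzzzszzszzzzsz gives the pieces zsz zz zsz zsz zsz zsz zz zsz zsz zz zsz zsz zsz zsz zz zsz, which concatenate to the answer.

zszzzzszzszzszzszzzzszzszzzzszzszzszzszzzzsz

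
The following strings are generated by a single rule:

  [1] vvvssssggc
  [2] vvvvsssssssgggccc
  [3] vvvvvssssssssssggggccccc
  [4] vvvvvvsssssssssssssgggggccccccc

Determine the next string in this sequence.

vvvvvvvssssssssssssssssggggggccccccccc

Term n consists of n+2 v's, followed by 3n+1 s's, followed by n+1 g's, followed by 2n-1 c's (n = 1, 2, …).
At n = 5 the blocks have lengths 7, 16, 6, 9.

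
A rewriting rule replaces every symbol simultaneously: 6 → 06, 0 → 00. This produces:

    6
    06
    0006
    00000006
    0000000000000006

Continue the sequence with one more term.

00000000000000000000000000000006

Applying the rule to each of the 16 symbols of 0000000000000006 gives the pieces 00 00 00 00 00 00 00 00 00 00 00 00 00 00 00 06, which concatenate to the answer.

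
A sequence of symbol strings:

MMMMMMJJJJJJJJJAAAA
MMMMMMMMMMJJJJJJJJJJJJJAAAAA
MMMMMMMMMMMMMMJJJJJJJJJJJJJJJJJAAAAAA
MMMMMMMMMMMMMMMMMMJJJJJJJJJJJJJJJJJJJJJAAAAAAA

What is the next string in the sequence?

MMMMMMMMMMMMMMMMMMMMMMJJJJJJJJJJJJJJJJJJJJJJJJJAAAAAAAA

Each string has the form M^{4n-2} J^{4n+1} A^{n+2}, where the shown terms are n = 2, 3, 4, 5.
At n = 6 the blocks have lengths 22, 25, 8.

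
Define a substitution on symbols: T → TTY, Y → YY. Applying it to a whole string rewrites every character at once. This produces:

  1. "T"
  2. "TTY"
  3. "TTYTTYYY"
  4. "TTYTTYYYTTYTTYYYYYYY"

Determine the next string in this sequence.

Applying the rule to each of the 20 symbols of TTYTTYYYTTYTTYYYYYYY gives the pieces TTY TTY YY TTY TTY YY YY YY TTY TTY YY TTY TTY YY YY YY YY YY YY YY, which concatenate to the answer.

TTYTTYYYTTYTTYYYYYYYTTYTTYYYTTYTTYYYYYYYYYYYYYYY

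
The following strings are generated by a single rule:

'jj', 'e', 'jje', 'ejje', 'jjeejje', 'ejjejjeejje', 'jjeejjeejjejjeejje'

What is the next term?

From term 3 onward, concatenate the second-to-last term with the last: jj·e = jje, e·jje = ejje, …
Continuing: ejjejjeejje · jjeejjeejjejjeejje gives term 8.

ejjejjeejjejjeejjeejjejjeejje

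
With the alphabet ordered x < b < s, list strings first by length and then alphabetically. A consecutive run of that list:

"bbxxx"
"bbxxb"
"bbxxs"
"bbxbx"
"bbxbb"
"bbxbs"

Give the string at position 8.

bbxsb

Stepping forward 2 times from bbxbs: bbxbs → bbxsx, then the target.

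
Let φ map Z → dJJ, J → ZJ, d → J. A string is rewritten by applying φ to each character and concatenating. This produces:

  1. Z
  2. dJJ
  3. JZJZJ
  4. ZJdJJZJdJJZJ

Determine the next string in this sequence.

Rewriting each symbol of ZJdJJZJdJJZJ: Z→dJJ, J→ZJ, d→J, J→ZJ, J→ZJ, Z→dJJ, J→ZJ, d→J, J→ZJ, J→ZJ, Z→dJJ, J→ZJ, which concatenates to dJJ ZJ J ZJ ZJ dJJ ZJ J ZJ ZJ dJJ ZJ.

dJJZJJZJZJdJJZJJZJZJdJJZJ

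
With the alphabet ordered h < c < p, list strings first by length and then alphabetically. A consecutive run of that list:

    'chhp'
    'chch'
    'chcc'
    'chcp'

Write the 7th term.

chpp

Advancing 3 positions from chcp through chcp → chph → chpc reaches term 7.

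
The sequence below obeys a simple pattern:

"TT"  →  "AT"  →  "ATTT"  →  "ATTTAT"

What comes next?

ATTTATATTT

This is a Fibonacci-style word recurrence s(k) = s(k−1)·s(k−2): e.g. AT·TT = ATTT.
The next term joins ATTTAT and ATTT.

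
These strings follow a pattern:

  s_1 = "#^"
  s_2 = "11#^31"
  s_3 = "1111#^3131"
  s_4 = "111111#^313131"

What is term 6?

Every step adds 11 to the front and 31 to the end of the previous string.
From 111111#^313131, 2 further steps: 111111#^313131 → 11111111#^31313131 → (answer).

1111111111#^3131313131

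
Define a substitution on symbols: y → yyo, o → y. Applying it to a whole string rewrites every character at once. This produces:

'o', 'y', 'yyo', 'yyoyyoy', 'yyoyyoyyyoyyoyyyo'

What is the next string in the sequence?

Replace each of the 17 characters of yyoyyoyyyoyyoyyyo in place — yyo yyo y yyo yyo y yyo yyo yyo y yyo yyo y yyo yyo yyo y — and concatenate.

yyoyyoyyyoyyoyyyoyyoyyoyyyoyyoyyyoyyoyyoy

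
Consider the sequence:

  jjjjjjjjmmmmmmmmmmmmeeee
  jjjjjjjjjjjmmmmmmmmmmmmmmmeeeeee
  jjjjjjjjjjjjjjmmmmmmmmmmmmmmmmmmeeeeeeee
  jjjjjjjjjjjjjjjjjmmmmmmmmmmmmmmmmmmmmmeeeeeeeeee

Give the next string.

Reading off run lengths: j runs 8, 11, 14, 17; m runs 12, 15, 18, 21; e runs 4, 6, 8, 10 — each is linear in n, where the shown terms are n = 3, 4, 5, 6.
For the next term, n = 7, so the run lengths are 20, 24, 12.

jjjjjjjjjjjjjjjjjjjjmmmmmmmmmmmmmmmmmmmmmmmmeeeeeeeeeeee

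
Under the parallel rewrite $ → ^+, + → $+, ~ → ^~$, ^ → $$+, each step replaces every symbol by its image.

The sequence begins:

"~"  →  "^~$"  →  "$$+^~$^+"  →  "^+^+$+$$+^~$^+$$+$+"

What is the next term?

φ(^+^+$+$$+^~$^+$$+$+) expands symbol-by-symbol to $$+ $+ $$+ $+ ^+ $+ ^+ ^+ $+ $$+ ^~$ ^+ $$+ $+ ^+ ^+ $+ ^+ $+; joining the 19 pieces gives the next term.

$$+$+$$+$+^+$+^+^+$+$$+^~$^+$$+$+^+^+$+^+$+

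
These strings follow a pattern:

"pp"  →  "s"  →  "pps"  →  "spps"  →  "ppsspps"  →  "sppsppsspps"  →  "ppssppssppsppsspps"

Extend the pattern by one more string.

Each term (from the third on) is the two preceding terms concatenated in order: term 3 = pp·s = pps.
So term 8 is sppsppsspps·ppssppssppsppsspps.

sppsppssppsppssppssppsppsspps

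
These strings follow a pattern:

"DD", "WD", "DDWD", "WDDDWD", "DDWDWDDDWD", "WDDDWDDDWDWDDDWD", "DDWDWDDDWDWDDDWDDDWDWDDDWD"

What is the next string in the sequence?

Each term (from the third on) is the two preceding terms concatenated in order: term 3 = DD·WD = DDWD.
Continuing: WDDDWDDDWDWDDDWD · DDWDWDDDWDWDDDWDDDWDWDDDWD gives term 8.

WDDDWDDDWDWDDDWDDDWDWDDDWDWDDDWDDDWDWDDDWD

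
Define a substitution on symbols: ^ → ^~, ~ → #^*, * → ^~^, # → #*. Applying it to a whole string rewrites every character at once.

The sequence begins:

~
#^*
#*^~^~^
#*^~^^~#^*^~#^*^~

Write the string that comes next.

Rewriting the 17 symbols of #*^~^^~#^*^~#^*^~ one by one yields #* ^~^ ^~ #^* ^~ ^~ #^* #* ^~ ^~^ ^~ #^* #* ^~ ^~^ ^~ #^*; concatenated:

#*^~^^~#^*^~^~#^*#*^~^~^^~#^*#*^~^~^^~#^*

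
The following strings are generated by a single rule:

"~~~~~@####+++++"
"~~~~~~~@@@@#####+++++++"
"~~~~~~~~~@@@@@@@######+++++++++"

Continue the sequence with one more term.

Reading off run lengths: ~ runs 5, 7, 9; @ runs 1, 4, 7; # runs 4, 5, 6; + runs 5, 7, 9 — each is linear in n (n = 1, 2, …).
At n = 4 the blocks have lengths 11, 10, 7, 11.

~~~~~~~~~~~@@@@@@@@@@#######+++++++++++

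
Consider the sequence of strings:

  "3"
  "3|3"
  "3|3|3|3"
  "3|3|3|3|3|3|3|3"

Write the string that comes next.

Every step duplicates the string with '|' between the halves.
So the next term is two copies of 3|3|3|3|3|3|3|3 with '|' between the halves.

3|3|3|3|3|3|3|3|3|3|3|3|3|3|3|3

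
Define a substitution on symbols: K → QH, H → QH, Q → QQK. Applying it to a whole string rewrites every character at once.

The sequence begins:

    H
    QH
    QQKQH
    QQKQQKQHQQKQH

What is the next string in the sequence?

Rewriting the 13 symbols of QQKQQKQHQQKQH one by one yields QQK QQK QH QQK QQK QH QQK QH QQK QQK QH QQK QH; concatenated:

QQKQQKQHQQKQQKQHQQKQHQQKQQKQHQQKQH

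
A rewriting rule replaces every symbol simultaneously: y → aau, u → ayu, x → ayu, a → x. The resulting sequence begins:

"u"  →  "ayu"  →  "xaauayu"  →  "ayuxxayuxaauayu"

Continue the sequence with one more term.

xaauayuayuayuxaauayuayuxxayuxaauayu

φ(ayuxxayuxaauayu) expands symbol-by-symbol to x aau ayu ayu ayu x aau ayu ayu x x ayu x aau ayu; joining the 15 pieces gives the next term.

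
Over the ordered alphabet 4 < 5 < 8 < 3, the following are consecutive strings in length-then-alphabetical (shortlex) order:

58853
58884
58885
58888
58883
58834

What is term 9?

Continuing the enumeration 3 steps past 58834: 58834 → 58835 → 58838 → (answer).

58833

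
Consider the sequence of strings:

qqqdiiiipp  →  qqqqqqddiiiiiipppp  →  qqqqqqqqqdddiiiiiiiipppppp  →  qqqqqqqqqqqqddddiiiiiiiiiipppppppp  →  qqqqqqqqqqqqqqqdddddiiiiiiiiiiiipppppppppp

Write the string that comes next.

Term n consists of 3n q's, followed by n d's, followed by 2n+2 i's, followed by 2n p's (n = 1, 2, …).
Setting n = 6 gives 18, 6, 14, 12 characters in each block.

qqqqqqqqqqqqqqqqqqddddddiiiiiiiiiiiiiipppppppppppp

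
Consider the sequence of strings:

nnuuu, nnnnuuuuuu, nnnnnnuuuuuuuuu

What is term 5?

Term n consists of 2n n's, followed by 3n u's (n = 1, 2, …).
For term 5, n = 5, so the run lengths are 10, 15.

nnnnnnnnnnuuuuuuuuuuuuuuu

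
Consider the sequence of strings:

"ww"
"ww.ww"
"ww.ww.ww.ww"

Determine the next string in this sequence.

ww.ww.ww.ww.ww.ww.ww.ww

s(k+1) = s(k)·.·s(k) — each term doubles the last with '.' between the halves.
So the next term is two copies of ww.ww.ww.ww with '.' between the halves.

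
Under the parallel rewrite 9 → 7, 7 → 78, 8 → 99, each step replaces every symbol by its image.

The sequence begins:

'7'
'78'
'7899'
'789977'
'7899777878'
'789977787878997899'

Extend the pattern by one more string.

Applying the rule to each of the 18 symbols of 789977787878997899 gives the pieces 78 99 7 7 78 78 78 99 78 99 78 99 7 7 78 99 7 7, which concatenate to the answer.

789977787878997899789977789977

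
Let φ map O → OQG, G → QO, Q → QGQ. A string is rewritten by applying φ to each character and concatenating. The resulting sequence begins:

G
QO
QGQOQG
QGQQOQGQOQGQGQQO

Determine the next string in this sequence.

Applying the rule to each of the 16 symbols of QGQQOQGQOQGQGQQO gives the pieces QGQ QO QGQ QGQ OQG QGQ QO QGQ OQG QGQ QO QGQ QO QGQ QGQ OQG, which concatenate to the answer.

QGQQOQGQQGQOQGQGQQOQGQOQGQGQQOQGQQOQGQQGQOQG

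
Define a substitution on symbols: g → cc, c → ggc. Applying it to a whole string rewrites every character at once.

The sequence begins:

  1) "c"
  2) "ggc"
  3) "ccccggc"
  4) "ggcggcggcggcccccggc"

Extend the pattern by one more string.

ccccggcccccggcccccggcccccggcggcggcggcggcccccggc

Applying the rule to each of the 19 symbols of ggcggcggcggcccccggc gives the pieces cc cc ggc cc cc ggc cc cc ggc cc cc ggc ggc ggc ggc ggc cc cc ggc, which concatenate to the answer.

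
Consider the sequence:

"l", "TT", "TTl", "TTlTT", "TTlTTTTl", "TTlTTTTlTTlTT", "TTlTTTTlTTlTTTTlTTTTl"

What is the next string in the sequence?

This is a Fibonacci-style word recurrence s(k) = s(k−1)·s(k−2): e.g. TT·l = TTl.
So term 8 is TTlTTTTlTTlTTTTlTTTTl·TTlTTTTlTTlTT.

TTlTTTTlTTlTTTTlTTTTlTTlTTTTlTTlTT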